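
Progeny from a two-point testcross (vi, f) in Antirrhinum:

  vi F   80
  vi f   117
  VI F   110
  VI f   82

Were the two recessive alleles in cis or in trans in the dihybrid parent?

The two most frequent classes are VI F (110) and vi f (117); these are the parental (non-recombinant) types.
So the F1 carried VI F on one chromosome and vi f on the other — the recessive alleles are on the same chromosome (cis / coupling).

cis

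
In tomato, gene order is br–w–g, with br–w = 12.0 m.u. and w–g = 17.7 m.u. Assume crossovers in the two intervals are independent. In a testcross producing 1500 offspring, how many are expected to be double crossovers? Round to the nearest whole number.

Map distances give recombination frequencies of 0.120 and 0.177 for the two intervals.
With no interference, expected double-crossover frequency = 0.120 × 0.177 = 0.02124.
Expected number = 0.02124 × 1500 = 31.86 ≈ 32.

32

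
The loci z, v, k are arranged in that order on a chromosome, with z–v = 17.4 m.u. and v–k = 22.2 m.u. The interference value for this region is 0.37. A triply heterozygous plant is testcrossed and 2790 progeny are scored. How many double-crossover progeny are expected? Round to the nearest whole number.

68

Map distances give recombination frequencies of 0.174 and 0.222 for the two intervals.
With interference 0.37 (so coincidence = 0.63), expected double-crossover frequency = 0.174 × 0.222 × 0.63 = 0.02434.
Expected number = 0.02434 × 2790 = 67.90 ≈ 68.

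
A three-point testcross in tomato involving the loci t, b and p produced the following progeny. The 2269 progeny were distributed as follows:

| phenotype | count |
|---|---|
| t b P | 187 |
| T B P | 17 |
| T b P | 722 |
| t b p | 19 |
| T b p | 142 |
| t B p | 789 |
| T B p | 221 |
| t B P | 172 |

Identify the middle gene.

The two most frequent reciprocal classes, T b P and t B p, are the parental types, so the F1 was T b P / t B p.
The two rarest classes, T B P and t b p, are the double crossovers. Comparing them with the parentals, only the b allele has switched, so b is the middle locus and the order is t – b – p.

b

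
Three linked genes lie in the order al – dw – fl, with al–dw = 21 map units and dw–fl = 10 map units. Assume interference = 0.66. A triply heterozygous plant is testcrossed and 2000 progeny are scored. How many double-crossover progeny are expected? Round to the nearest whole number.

14

Map distances give recombination frequencies of 0.210 and 0.100 for the two intervals.
With interference 0.66 (so coincidence = 0.34), expected double-crossover frequency = 0.210 × 0.100 × 0.34 = 0.00714.
Expected number = 0.00714 × 2000 = 14.28 ≈ 14.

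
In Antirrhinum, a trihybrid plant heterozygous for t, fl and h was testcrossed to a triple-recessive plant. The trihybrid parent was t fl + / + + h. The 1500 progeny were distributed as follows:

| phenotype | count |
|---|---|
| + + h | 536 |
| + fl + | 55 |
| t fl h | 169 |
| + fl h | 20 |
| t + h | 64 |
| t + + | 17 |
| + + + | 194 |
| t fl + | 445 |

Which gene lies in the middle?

fl

The two rarest classes, t + + and + fl h, are the double crossovers. Comparing them with the parentals, only the fl allele has switched, so fl is the middle locus and the order is t – fl – h.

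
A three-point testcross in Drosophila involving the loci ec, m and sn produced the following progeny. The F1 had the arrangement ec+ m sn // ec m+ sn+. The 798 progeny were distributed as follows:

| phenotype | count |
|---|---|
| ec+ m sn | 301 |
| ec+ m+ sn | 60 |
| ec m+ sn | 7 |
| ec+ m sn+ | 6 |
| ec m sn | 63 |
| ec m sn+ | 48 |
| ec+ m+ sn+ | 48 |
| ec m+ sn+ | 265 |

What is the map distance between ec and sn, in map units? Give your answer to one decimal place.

The two rarest classes, ec+ m sn+ and ec m+ sn, are the double crossovers. Comparing them with the parentals, only the sn allele has switched, so sn is the middle locus and the order is m – sn – ec.
Crossovers in the sn–ec interval produce the single-crossover classes ec m sn and ec+ m+ sn+ (63 + 48 = 111) plus the double crossovers (13).
RF(sn–ec) = (111 + 13) / 798 = 124/798 = 0.1554 → 15.5 map units.

15.5 map units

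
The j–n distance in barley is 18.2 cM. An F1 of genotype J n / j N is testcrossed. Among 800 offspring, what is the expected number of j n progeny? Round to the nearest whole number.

A map distance of 18.2 cM corresponds to a recombination frequency of 0.182.
The F1 is J n / j N, so j n is a recombinant gamete class with expected frequency r/2 = 0.182/2 = 0.0910.
Expected number = 0.0910 × 800 = 72.80 ≈ 73.

73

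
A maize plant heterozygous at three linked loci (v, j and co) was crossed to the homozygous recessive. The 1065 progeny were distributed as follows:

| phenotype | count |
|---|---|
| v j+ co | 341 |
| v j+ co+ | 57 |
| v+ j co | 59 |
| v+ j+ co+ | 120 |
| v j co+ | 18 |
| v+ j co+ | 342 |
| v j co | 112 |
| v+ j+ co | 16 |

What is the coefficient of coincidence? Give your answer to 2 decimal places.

The two most frequent reciprocal classes, v j+ co and v+ j co+, are the parental types, so the F1 was v j+ co / v+ j co+.
The two rarest classes, v+ j+ co and v j co+, are the double crossovers. Comparing them with the parentals, only the v allele has switched, so v is the middle locus and the order is co – v – j.
co–v: (116 + 34)/1065 = 0.1408; v–j: (232 + 34)/1065 = 0.2498.
Expected DCO frequency = 0.1408 × 0.2498 ≈ 0.03517; observed = 34/1065 ≈ 0.03192.
Coefficient of coincidence = 0.03192/0.03517 ≈ 0.91.

0.91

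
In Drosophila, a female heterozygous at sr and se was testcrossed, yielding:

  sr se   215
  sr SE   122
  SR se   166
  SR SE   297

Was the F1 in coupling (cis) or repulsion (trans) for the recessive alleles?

cis

The two most frequent classes are SR SE (297) and sr se (215); these are the parental (non-recombinant) types.
So the F1 carried SR SE on one chromosome and sr se on the other — the recessive alleles are on the same chromosome (cis / coupling).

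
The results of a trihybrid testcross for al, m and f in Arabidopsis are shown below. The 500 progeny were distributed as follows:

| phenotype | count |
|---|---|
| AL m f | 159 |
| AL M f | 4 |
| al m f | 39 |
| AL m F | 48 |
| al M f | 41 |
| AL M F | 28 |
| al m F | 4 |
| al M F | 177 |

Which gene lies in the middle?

m

The two most frequent reciprocal classes, al M F and AL m f, are the parental types, so the F1 was al M F / AL m f.
The two rarest classes, al m F and AL M f, are the double crossovers. Comparing them with the parentals, only the m allele has switched, so m is the middle locus and the order is f – m – al.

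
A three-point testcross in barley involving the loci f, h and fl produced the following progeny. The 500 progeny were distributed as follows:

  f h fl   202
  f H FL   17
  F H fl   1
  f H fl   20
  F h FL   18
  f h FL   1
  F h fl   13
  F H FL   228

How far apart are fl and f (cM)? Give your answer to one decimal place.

The two most frequent reciprocal classes, f h fl and F H FL, are the parental types, so the F1 was f h fl / F H FL.
The two rarest classes, f h FL and F H fl, are the double crossovers. Comparing them with the parentals, only the fl allele has switched, so fl is the middle locus and the order is h – fl – f.
Crossovers in the fl–f interval produce the single-crossover classes F h fl and f H FL (13 + 17 = 30) plus the double crossovers (2).
RF(fl–f) = (30 + 2) / 500 = 32/500 = 0.0640 → 6.4 cM.

6.4 cM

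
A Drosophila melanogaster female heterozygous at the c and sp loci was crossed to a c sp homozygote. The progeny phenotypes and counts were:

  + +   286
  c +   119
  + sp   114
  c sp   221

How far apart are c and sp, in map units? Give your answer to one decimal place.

31.5 map units

The two most frequent classes, + + (286) and c sp (221), are the parental types, so the F1 was + + / c sp.
The recombinant classes are + sp and c +: 114 + 119 = 233.
Recombination frequency = 233/740 = 0.3149 ≈ 31.5%, i.e. 31.5 map units.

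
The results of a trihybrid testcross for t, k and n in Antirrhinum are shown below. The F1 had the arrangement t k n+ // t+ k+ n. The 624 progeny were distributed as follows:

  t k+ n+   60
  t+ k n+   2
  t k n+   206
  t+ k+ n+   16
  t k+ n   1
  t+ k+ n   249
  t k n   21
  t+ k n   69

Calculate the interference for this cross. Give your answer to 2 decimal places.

The two rarest classes, t+ k n+ and t k+ n, are the double crossovers. Comparing them with the parentals, only the t allele has switched, so t is the middle locus and the order is n – t – k.
n–t: (37 + 3)/624 = 0.0641; t–k: (129 + 3)/624 = 0.2115.
Expected DCO frequency = 0.0641 × 0.2115 ≈ 0.01356; observed = 3/624 ≈ 0.00481.
Coefficient of coincidence = 0.00481/0.01356 ≈ 0.35; interference = 1 − 0.35 = 0.65.

0.65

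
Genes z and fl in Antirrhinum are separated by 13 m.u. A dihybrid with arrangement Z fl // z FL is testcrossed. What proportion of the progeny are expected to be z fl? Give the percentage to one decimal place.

6.5%

A map distance of 13 m.u. corresponds to a recombination frequency of 0.130.
The F1 is Z fl / z FL, so z fl is a recombinant gamete class with expected frequency r/2 = 0.130/2 = 0.0650.
That is 0.0650 = 6.5% of the progeny.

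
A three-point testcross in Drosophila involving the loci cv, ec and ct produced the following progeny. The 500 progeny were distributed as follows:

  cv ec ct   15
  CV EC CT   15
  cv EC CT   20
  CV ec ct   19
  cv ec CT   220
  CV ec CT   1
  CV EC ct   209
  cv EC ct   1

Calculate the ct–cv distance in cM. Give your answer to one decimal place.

6.4 cM

The two most frequent reciprocal classes, CV EC ct and cv ec CT, are the parental types, so the F1 was CV EC ct / cv ec CT.
The two rarest classes, cv EC ct and CV ec CT, are the double crossovers. Comparing them with the parentals, only the cv allele has switched, so cv is the middle locus and the order is ec – cv – ct.
Crossovers in the cv–ct interval produce the single-crossover classes CV EC CT and cv ec ct (15 + 15 = 30) plus the double crossovers (2).
RF(cv–ct) = (30 + 2) / 500 = 32/500 = 0.0640 → 6.4 cM.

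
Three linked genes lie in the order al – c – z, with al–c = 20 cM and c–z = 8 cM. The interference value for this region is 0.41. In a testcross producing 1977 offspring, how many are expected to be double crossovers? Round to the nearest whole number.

Map distances give recombination frequencies of 0.200 and 0.080 for the two intervals.
With interference 0.41 (so coincidence = 0.59), expected double-crossover frequency = 0.200 × 0.080 × 0.59 = 0.00944.
Expected number = 0.00944 × 1977 = 18.66 ≈ 19.

19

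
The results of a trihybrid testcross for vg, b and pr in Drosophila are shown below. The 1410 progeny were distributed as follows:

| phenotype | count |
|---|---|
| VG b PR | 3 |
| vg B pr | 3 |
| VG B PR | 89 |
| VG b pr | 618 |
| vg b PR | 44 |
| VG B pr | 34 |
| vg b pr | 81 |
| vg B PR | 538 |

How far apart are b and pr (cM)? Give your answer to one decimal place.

The two most frequent reciprocal classes, VG b pr and vg B PR, are the parental types, so the F1 was VG b pr / vg B PR.
The two rarest classes, VG b PR and vg B pr, are the double crossovers. Comparing them with the parentals, only the pr allele has switched, so pr is the middle locus and the order is vg – pr – b.
Crossovers in the pr–b interval produce the single-crossover classes VG B pr and vg b PR (34 + 44 = 78) plus the double crossovers (6).
RF(pr–b) = (78 + 6) / 1410 = 84/1410 = 0.0596 → 6.0 cM.

6.0 cM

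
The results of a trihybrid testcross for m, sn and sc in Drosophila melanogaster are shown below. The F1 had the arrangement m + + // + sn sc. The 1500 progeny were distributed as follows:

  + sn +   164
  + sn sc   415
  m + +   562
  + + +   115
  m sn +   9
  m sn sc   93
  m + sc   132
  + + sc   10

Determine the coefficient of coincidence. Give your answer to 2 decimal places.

0.40

The two rarest classes, m sn + and + + sc, are the double crossovers. Comparing them with the parentals, only the sn allele has switched, so sn is the middle locus and the order is m – sn – sc.
m–sn: (208 + 19)/1500 = 0.1513; sn–sc: (296 + 19)/1500 = 0.2100.
Expected DCO frequency = 0.1513 × 0.2100 ≈ 0.03177; observed = 19/1500 ≈ 0.01267.
Coefficient of coincidence = 0.01267/0.03177 ≈ 0.40.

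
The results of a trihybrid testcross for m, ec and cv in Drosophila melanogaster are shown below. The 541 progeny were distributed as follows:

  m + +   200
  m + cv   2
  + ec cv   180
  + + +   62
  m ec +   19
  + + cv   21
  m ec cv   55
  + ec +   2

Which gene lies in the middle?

The two most frequent reciprocal classes, m + + and + ec cv, are the parental types, so the F1 was m + + / + ec cv.
The two rarest classes, m + cv and + ec +, are the double crossovers. Comparing them with the parentals, only the cv allele has switched, so cv is the middle locus and the order is m – cv – ec.

cv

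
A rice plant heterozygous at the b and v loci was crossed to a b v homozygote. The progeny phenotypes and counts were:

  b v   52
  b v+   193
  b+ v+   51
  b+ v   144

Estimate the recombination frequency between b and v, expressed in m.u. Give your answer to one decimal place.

The two most frequent classes, b+ v (144) and b v+ (193), are the parental types, so the F1 was b+ v / b v+.
The recombinant classes are b+ v+ and b v: 51 + 52 = 103.
Recombination frequency = 103/440 = 0.2341 ≈ 23.4%, i.e. 23.4 m.u.

23.4 m.u.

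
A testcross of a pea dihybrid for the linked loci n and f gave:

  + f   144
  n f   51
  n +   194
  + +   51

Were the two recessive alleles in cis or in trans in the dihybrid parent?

The two most frequent classes are + f (144) and n + (194); these are the parental (non-recombinant) types.
So the F1 carried + f on one chromosome and n + on the other — the recessive alleles are on opposite chromosomes (trans / repulsion).

trans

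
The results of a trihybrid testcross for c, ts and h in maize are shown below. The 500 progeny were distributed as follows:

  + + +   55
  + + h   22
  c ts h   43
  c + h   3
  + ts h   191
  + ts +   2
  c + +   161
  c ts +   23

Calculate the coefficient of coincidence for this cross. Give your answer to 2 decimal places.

The two most frequent reciprocal classes, + ts h and c + +, are the parental types, so the F1 was + ts h / c + +.
The two rarest classes, + ts + and c + h, are the double crossovers. Comparing them with the parentals, only the h allele has switched, so h is the middle locus and the order is ts – h – c.
ts–h: (45 + 5)/500 = 0.1000; h–c: (98 + 5)/500 = 0.2060.
Expected DCO frequency = 0.1000 × 0.2060 ≈ 0.02060; observed = 5/500 ≈ 0.01000.
Coefficient of coincidence = 0.01000/0.02060 ≈ 0.49.

0.49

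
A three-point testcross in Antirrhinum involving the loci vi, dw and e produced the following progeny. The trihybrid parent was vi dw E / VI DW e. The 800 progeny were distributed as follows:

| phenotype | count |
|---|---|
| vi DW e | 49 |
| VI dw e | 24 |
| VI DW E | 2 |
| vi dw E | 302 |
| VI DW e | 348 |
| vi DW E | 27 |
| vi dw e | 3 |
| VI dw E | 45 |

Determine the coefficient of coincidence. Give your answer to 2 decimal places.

0.72

The two rarest classes, vi dw e and VI DW E, are the double crossovers. Comparing them with the parentals, only the e allele has switched, so e is the middle locus and the order is vi – e – dw.
vi–e: (94 + 5)/800 = 0.1237; e–dw: (51 + 5)/800 = 0.0700.
Expected DCO frequency = 0.1237 × 0.0700 ≈ 0.00866; observed = 5/800 ≈ 0.00625.
Coefficient of coincidence = 0.00625/0.00866 ≈ 0.72.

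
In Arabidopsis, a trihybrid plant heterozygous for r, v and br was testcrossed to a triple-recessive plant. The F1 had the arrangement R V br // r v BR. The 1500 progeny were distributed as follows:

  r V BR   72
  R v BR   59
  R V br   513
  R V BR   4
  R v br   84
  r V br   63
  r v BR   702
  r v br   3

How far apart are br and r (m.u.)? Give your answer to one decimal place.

8.6 m.u.

The two rarest classes, R V BR and r v br, are the double crossovers. Comparing them with the parentals, only the br allele has switched, so br is the middle locus and the order is v – br – r.
Crossovers in the br–r interval produce the single-crossover classes r V br and R v BR (63 + 59 = 122) plus the double crossovers (7).
RF(br–r) = (122 + 7) / 1500 = 129/1500 = 0.0860 → 8.6 m.u.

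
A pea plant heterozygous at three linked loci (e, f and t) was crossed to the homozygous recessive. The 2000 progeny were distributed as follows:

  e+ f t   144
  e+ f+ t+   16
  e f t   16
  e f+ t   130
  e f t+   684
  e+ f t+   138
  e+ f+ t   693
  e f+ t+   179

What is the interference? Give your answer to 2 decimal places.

The two most frequent reciprocal classes, e+ f+ t and e f t+, are the parental types, so the F1 was e+ f+ t / e f t+.
The two rarest classes, e+ f+ t+ and e f t, are the double crossovers. Comparing them with the parentals, only the t allele has switched, so t is the middle locus and the order is e – t – f.
e–t: (268 + 32)/2000 = 0.1500; t–f: (323 + 32)/2000 = 0.1775.
Expected DCO frequency = 0.1500 × 0.1775 ≈ 0.02662; observed = 32/2000 ≈ 0.01600.
Coefficient of coincidence = 0.01600/0.02662 ≈ 0.60; interference = 1 − 0.60 = 0.40.

0.40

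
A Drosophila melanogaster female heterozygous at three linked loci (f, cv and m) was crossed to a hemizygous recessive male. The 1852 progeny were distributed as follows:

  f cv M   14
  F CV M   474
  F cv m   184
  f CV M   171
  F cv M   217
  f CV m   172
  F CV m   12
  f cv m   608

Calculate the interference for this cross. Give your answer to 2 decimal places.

0.70

The two most frequent reciprocal classes, f cv m and F CV M, are the parental types, so the F1 was f cv m / F CV M.
The two rarest classes, f cv M and F CV m, are the double crossovers. Comparing them with the parentals, only the m allele has switched, so m is the middle locus and the order is cv – m – f.
cv–m: (389 + 26)/1852 = 0.2241; m–f: (355 + 26)/1852 = 0.2057.
Expected DCO frequency = 0.2241 × 0.2057 ≈ 0.04610; observed = 26/1852 ≈ 0.01404.
Coefficient of coincidence = 0.01404/0.04610 ≈ 0.30; interference = 1 − 0.30 = 0.70.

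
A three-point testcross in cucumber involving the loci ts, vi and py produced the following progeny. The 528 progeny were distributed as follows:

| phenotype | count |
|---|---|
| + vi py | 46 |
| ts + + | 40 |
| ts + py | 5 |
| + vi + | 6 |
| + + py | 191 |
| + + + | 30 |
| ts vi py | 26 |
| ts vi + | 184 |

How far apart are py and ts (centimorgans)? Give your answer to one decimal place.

12.7 centimorgans

The two most frequent reciprocal classes, ts vi + and + + py, are the parental types, so the F1 was ts vi + / + + py.
The two rarest classes, + vi + and ts + py, are the double crossovers. Comparing them with the parentals, only the ts allele has switched, so ts is the middle locus and the order is py – ts – vi.
Crossovers in the py–ts interval produce the single-crossover classes ts vi py and + + + (26 + 30 = 56) plus the double crossovers (11).
RF(py–ts) = (56 + 11) / 528 = 67/528 = 0.1269 → 12.7 centimorgans.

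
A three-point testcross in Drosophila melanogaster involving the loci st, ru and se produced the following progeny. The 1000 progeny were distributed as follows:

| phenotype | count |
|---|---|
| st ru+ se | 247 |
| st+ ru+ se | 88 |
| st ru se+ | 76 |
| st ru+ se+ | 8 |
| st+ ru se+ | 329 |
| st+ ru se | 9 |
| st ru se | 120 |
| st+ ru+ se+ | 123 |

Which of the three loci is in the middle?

The two most frequent reciprocal classes, st ru+ se and st+ ru se+, are the parental types, so the F1 was st ru+ se / st+ ru se+.
The two rarest classes, st ru+ se+ and st+ ru se, are the double crossovers. Comparing them with the parentals, only the se allele has switched, so se is the middle locus and the order is ru – se – st.

se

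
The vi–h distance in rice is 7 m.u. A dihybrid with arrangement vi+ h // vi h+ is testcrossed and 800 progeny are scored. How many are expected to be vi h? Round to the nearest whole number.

A map distance of 7 m.u. corresponds to a recombination frequency of 0.070.
The F1 is vi+ h / vi h+, so vi h is a recombinant gamete class with expected frequency r/2 = 0.070/2 = 0.0350.
Expected number = 0.0350 × 800 = 28.00 ≈ 28.

28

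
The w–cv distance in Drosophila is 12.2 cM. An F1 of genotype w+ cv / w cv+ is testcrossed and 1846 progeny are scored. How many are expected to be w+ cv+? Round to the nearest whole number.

113

A map distance of 12.2 cM corresponds to a recombination frequency of 0.122.
The F1 is w+ cv / w cv+, so w+ cv+ is a recombinant gamete class with expected frequency r/2 = 0.122/2 = 0.0610.
Expected number = 0.0610 × 1846 = 112.61 ≈ 113.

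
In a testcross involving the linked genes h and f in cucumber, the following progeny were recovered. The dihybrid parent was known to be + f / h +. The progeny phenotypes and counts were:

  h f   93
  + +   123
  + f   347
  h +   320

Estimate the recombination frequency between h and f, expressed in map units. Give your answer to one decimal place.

The recombinant classes are + + and h f: 123 + 93 = 216.
Recombination frequency = 216/883 = 0.2446 ≈ 24.5%, i.e. 24.5 map units.

24.5 map units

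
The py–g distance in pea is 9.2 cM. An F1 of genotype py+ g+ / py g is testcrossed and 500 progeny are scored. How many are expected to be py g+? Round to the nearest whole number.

A map distance of 9.2 cM corresponds to a recombination frequency of 0.092.
The F1 is py+ g+ / py g, so py g+ is a recombinant gamete class with expected frequency r/2 = 0.092/2 = 0.0460.
Expected number = 0.0460 × 500 = 23.00 ≈ 23.

23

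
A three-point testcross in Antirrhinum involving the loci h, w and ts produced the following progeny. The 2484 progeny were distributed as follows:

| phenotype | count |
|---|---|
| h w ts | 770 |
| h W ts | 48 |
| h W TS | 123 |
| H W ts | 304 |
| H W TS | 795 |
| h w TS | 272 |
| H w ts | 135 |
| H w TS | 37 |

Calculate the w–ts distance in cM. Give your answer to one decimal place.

26.6 cM

The two most frequent reciprocal classes, H W TS and h w ts, are the parental types, so the F1 was H W TS / h w ts.
The two rarest classes, H w TS and h W ts, are the double crossovers. Comparing them with the parentals, only the w allele has switched, so w is the middle locus and the order is ts – w – h.
Crossovers in the ts–w interval produce the single-crossover classes H W ts and h w TS (304 + 272 = 576) plus the double crossovers (85).
RF(ts–w) = (576 + 85) / 2484 = 661/2484 = 0.2661 → 26.6 cM.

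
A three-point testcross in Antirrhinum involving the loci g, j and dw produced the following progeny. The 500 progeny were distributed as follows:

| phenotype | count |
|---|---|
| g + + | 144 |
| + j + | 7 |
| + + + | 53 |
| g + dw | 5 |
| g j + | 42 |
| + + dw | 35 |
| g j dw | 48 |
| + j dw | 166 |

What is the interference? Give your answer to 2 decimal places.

0.40

The two most frequent reciprocal classes, g + + and + j dw, are the parental types, so the F1 was g + + / + j dw.
The two rarest classes, g + dw and + j +, are the double crossovers. Comparing them with the parentals, only the dw allele has switched, so dw is the middle locus and the order is j – dw – g.
j–dw: (77 + 12)/500 = 0.1780; dw–g: (101 + 12)/500 = 0.2260.
Expected DCO frequency = 0.1780 × 0.2260 ≈ 0.04023; observed = 12/500 ≈ 0.02400.
Coefficient of coincidence = 0.02400/0.04023 ≈ 0.60; interference = 1 − 0.60 = 0.40.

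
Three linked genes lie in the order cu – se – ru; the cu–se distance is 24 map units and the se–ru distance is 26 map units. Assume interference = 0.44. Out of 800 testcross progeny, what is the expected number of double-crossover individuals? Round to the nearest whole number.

Map distances give recombination frequencies of 0.240 and 0.260 for the two intervals.
With interference 0.44 (so coincidence = 0.56), expected double-crossover frequency = 0.240 × 0.260 × 0.56 = 0.03494.
Expected number = 0.03494 × 800 = 27.96 ≈ 28.

28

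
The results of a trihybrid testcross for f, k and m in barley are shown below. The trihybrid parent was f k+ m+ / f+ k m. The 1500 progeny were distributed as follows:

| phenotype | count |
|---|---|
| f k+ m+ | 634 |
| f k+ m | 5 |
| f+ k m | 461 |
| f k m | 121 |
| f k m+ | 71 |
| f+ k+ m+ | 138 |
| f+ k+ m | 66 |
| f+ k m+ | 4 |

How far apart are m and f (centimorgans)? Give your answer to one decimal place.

17.9 centimorgans

The two rarest classes, f k+ m and f+ k m+, are the double crossovers. Comparing them with the parentals, only the m allele has switched, so m is the middle locus and the order is f – m – k.
Crossovers in the f–m interval produce the single-crossover classes f+ k+ m+ and f k m (138 + 121 = 259) plus the double crossovers (9).
RF(f–m) = (259 + 9) / 1500 = 268/1500 = 0.1787 → 17.9 centimorgans.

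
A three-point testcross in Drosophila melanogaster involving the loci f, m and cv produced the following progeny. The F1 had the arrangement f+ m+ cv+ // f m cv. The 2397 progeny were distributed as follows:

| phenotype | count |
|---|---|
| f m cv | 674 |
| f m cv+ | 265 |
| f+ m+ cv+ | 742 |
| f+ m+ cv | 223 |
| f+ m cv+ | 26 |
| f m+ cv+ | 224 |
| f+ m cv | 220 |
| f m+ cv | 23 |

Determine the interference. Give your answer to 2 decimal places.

0.56

The two rarest classes, f+ m cv+ and f m+ cv, are the double crossovers. Comparing them with the parentals, only the m allele has switched, so m is the middle locus and the order is f – m – cv.
f–m: (444 + 49)/2397 = 0.2057; m–cv: (488 + 49)/2397 = 0.2240.
Expected DCO frequency = 0.2057 × 0.2240 ≈ 0.04608; observed = 49/2397 ≈ 0.02044.
Coefficient of coincidence = 0.02044/0.04608 ≈ 0.44; interference = 1 − 0.44 = 0.56.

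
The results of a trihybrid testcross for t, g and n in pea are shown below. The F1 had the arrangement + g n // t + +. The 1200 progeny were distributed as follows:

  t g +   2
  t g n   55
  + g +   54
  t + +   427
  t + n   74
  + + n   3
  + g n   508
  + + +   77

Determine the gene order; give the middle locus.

g

The two rarest classes, + + n and t g +, are the double crossovers. Comparing them with the parentals, only the g allele has switched, so g is the middle locus and the order is n – g – t.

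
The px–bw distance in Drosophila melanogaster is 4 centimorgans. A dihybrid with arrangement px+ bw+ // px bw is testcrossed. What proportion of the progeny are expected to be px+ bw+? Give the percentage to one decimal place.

A map distance of 4 centimorgans corresponds to a recombination frequency of 0.040.
The F1 is px+ bw+ / px bw, so px+ bw+ is a parental gamete class with expected frequency (1 − r)/2 = 0.960/2 = 0.4800.
That is 0.4800 = 48.0% of the progeny.

48.0%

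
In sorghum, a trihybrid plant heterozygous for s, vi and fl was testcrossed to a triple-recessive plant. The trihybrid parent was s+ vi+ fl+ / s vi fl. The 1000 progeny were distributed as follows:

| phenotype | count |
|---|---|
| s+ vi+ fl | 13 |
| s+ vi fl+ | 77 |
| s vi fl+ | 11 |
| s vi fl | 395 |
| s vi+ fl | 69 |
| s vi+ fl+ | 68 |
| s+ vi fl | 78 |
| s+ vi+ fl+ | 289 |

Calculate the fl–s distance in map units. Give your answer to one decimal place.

The two rarest classes, s+ vi+ fl and s vi fl+, are the double crossovers. Comparing them with the parentals, only the fl allele has switched, so fl is the middle locus and the order is s – fl – vi.
Crossovers in the s–fl interval produce the single-crossover classes s vi+ fl+ and s+ vi fl (68 + 78 = 146) plus the double crossovers (24).
RF(s–fl) = (146 + 24) / 1000 = 170/1000 = 0.1700 → 17.0 map units.

17.0 map units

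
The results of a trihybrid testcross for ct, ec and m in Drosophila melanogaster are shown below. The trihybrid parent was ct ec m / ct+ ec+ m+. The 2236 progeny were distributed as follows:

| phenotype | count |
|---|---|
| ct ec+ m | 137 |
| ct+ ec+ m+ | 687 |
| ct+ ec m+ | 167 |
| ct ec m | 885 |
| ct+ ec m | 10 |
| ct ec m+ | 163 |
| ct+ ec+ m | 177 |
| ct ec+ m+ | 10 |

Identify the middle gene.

ct

The two rarest classes, ct+ ec m and ct ec+ m+, are the double crossovers. Comparing them with the parentals, only the ct allele has switched, so ct is the middle locus and the order is m – ct – ec.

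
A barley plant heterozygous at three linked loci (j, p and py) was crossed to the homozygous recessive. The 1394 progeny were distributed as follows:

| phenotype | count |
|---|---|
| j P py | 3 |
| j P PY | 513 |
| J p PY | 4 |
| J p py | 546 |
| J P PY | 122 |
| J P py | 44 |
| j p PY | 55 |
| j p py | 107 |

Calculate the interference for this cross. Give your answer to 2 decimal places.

0.61

The two most frequent reciprocal classes, j P PY and J p py, are the parental types, so the F1 was j P PY / J p py.
The two rarest classes, j P py and J p PY, are the double crossovers. Comparing them with the parentals, only the py allele has switched, so py is the middle locus and the order is j – py – p.
j–py: (229 + 7)/1394 = 0.1693; py–p: (99 + 7)/1394 = 0.0760.
Expected DCO frequency = 0.1693 × 0.0760 ≈ 0.01287; observed = 7/1394 ≈ 0.00502.
Coefficient of coincidence = 0.00502/0.01287 ≈ 0.39; interference = 1 − 0.39 = 0.61.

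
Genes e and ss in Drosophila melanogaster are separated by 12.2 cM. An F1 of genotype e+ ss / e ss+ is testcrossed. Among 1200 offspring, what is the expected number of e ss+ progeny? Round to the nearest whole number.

A map distance of 12.2 cM corresponds to a recombination frequency of 0.122.
The F1 is e+ ss / e ss+, so e ss+ is a parental gamete class with expected frequency (1 − r)/2 = 0.878/2 = 0.4390.
Expected number = 0.4390 × 1200 = 526.80 ≈ 527.

527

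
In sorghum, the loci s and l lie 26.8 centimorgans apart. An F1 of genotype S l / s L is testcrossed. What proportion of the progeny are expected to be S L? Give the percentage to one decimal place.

13.4%

A map distance of 26.8 centimorgans corresponds to a recombination frequency of 0.268.
The F1 is S l / s L, so S L is a recombinant gamete class with expected frequency r/2 = 0.268/2 = 0.1340.
That is 0.1340 = 13.4% of the progeny.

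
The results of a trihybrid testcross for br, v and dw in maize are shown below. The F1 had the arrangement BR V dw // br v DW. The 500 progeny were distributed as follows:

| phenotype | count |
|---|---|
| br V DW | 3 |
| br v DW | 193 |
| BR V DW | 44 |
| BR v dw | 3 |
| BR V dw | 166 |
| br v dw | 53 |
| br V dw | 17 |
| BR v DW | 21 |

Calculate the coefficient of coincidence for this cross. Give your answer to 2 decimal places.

The two rarest classes, BR v dw and br V DW, are the double crossovers. Comparing them with the parentals, only the v allele has switched, so v is the middle locus and the order is br – v – dw.
br–v: (38 + 6)/500 = 0.0880; v–dw: (97 + 6)/500 = 0.2060.
Expected DCO frequency = 0.0880 × 0.2060 ≈ 0.01813; observed = 6/500 ≈ 0.01200.
Coefficient of coincidence = 0.01200/0.01813 ≈ 0.66.

0.66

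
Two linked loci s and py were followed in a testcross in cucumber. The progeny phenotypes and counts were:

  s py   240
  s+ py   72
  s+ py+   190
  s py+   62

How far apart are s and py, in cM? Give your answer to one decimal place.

23.8 cM

The two most frequent classes, s+ py+ (190) and s py (240), are the parental types, so the F1 was s+ py+ / s py.
The recombinant classes are s+ py and s py+: 72 + 62 = 134.
Recombination frequency = 134/564 = 0.2376 ≈ 23.8%, i.e. 23.8 cM.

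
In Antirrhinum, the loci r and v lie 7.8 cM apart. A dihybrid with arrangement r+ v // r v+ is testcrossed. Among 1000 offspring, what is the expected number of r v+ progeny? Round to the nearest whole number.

461

A map distance of 7.8 cM corresponds to a recombination frequency of 0.078.
The F1 is r+ v / r v+, so r v+ is a parental gamete class with expected frequency (1 − r)/2 = 0.922/2 = 0.4610.
Expected number = 0.4610 × 1000 = 461.00 ≈ 461.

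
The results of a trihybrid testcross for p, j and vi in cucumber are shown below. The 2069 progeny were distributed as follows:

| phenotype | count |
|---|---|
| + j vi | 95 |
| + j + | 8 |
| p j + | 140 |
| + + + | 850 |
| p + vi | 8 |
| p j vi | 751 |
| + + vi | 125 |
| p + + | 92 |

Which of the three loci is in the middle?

The two most frequent reciprocal classes, + + + and p j vi, are the parental types, so the F1 was + + + / p j vi.
The two rarest classes, + j + and p + vi, are the double crossovers. Comparing them with the parentals, only the j allele has switched, so j is the middle locus and the order is vi – j – p.

j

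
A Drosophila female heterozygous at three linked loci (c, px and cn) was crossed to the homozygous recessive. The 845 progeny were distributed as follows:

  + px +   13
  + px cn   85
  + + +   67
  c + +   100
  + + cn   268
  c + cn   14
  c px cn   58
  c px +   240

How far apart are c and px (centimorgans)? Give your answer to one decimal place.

The two most frequent reciprocal classes, c px + and + + cn, are the parental types, so the F1 was c px + / + + cn.
The two rarest classes, + px + and c + cn, are the double crossovers. Comparing them with the parentals, only the c allele has switched, so c is the middle locus and the order is px – c – cn.
Crossovers in the px–c interval produce the single-crossover classes c + + and + px cn (100 + 85 = 185) plus the double crossovers (27).
RF(px–c) = (185 + 27) / 845 = 212/845 = 0.2509 → 25.1 centimorgans.

25.1 centimorgans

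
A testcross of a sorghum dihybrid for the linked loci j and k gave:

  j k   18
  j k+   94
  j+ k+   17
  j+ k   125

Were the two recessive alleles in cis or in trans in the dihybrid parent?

trans

The two most frequent classes are j+ k (125) and j k+ (94); these are the parental (non-recombinant) types.
So the F1 carried j+ k on one chromosome and j k+ on the other — the recessive alleles are on opposite chromosomes (trans / repulsion).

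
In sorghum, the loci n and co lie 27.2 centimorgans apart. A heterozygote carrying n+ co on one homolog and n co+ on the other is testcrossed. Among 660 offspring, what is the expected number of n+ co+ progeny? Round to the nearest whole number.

90

A map distance of 27.2 centimorgans corresponds to a recombination frequency of 0.272.
The F1 is n+ co / n co+, so n+ co+ is a recombinant gamete class with expected frequency r/2 = 0.272/2 = 0.1360.
Expected number = 0.1360 × 660 = 89.76 ≈ 90.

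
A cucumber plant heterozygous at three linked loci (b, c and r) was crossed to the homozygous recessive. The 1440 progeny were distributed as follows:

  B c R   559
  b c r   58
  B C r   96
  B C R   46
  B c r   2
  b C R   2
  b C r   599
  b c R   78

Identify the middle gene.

r

The two most frequent reciprocal classes, B c R and b C r, are the parental types, so the F1 was B c R / b C r.
The two rarest classes, B c r and b C R, are the double crossovers. Comparing them with the parentals, only the r allele has switched, so r is the middle locus and the order is b – r – c.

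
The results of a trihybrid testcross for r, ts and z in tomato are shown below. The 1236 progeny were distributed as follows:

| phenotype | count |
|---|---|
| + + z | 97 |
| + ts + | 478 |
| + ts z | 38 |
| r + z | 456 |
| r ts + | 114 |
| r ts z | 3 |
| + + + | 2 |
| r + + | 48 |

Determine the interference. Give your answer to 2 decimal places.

The two most frequent reciprocal classes, + ts + and r + z, are the parental types, so the F1 was + ts + / r + z.
The two rarest classes, + + + and r ts z, are the double crossovers. Comparing them with the parentals, only the ts allele has switched, so ts is the middle locus and the order is z – ts – r.
z–ts: (86 + 5)/1236 = 0.0736; ts–r: (211 + 5)/1236 = 0.1748.
Expected DCO frequency = 0.0736 × 0.1748 ≈ 0.01287; observed = 5/1236 ≈ 0.00405.
Coefficient of coincidence = 0.00405/0.01287 ≈ 0.31; interference = 1 − 0.31 = 0.69.

0.69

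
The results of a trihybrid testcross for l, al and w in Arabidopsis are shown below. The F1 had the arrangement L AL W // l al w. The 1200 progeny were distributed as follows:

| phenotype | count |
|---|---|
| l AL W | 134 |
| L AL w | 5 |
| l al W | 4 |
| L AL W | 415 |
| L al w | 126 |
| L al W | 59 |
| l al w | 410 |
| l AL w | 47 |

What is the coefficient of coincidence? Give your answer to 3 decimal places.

The two rarest classes, L AL w and l al W, are the double crossovers. Comparing them with the parentals, only the w allele has switched, so w is the middle locus and the order is l – w – al.
l–w: (260 + 9)/1200 = 0.2242; w–al: (106 + 9)/1200 = 0.0958.
Expected DCO frequency = 0.2242 × 0.0958 ≈ 0.02148; observed = 9/1200 ≈ 0.00750.
Coefficient of coincidence = 0.00750/0.02148 ≈ 0.349.

0.349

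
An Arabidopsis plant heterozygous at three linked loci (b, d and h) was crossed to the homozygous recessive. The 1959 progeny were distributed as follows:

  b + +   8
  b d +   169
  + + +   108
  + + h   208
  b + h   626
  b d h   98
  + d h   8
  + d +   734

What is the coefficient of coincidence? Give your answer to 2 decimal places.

The two most frequent reciprocal classes, b + h and + d +, are the parental types, so the F1 was b + h / + d +.
The two rarest classes, b + + and + d h, are the double crossovers. Comparing them with the parentals, only the h allele has switched, so h is the middle locus and the order is d – h – b.
d–h: (206 + 16)/1959 = 0.1133; h–b: (377 + 16)/1959 = 0.2006.
Expected DCO frequency = 0.1133 × 0.2006 ≈ 0.02273; observed = 16/1959 ≈ 0.00817.
Coefficient of coincidence = 0.00817/0.02273 ≈ 0.36.

0.36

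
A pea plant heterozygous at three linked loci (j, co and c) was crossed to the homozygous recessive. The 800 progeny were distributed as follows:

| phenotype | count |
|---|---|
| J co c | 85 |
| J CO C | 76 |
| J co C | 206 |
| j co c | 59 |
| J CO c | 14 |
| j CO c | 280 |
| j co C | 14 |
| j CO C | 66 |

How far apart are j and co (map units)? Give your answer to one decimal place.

20.4 map units

The two most frequent reciprocal classes, j CO c and J co C, are the parental types, so the F1 was j CO c / J co C.
The two rarest classes, J CO c and j co C, are the double crossovers. Comparing them with the parentals, only the j allele has switched, so j is the middle locus and the order is c – j – co.
Crossovers in the j–co interval produce the single-crossover classes j co c and J CO C (59 + 76 = 135) plus the double crossovers (28).
RF(j–co) = (135 + 28) / 800 = 163/800 = 0.2037 → 20.4 map units.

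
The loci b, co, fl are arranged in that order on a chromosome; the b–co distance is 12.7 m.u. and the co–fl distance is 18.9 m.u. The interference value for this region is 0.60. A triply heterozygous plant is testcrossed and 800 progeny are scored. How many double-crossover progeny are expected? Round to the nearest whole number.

8

Map distances give recombination frequencies of 0.127 and 0.189 for the two intervals.
With interference 0.60 (so coincidence = 0.40), expected double-crossover frequency = 0.127 × 0.189 × 0.40 = 0.00960.
Expected number = 0.00960 × 800 = 7.68 ≈ 8.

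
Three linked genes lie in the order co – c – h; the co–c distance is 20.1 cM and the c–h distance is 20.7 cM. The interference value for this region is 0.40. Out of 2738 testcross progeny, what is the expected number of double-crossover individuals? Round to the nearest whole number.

Map distances give recombination frequencies of 0.201 and 0.207 for the two intervals.
With interference 0.40 (so coincidence = 0.60), expected double-crossover frequency = 0.201 × 0.207 × 0.60 = 0.02496.
Expected number = 0.02496 × 2738 = 68.35 ≈ 68.

68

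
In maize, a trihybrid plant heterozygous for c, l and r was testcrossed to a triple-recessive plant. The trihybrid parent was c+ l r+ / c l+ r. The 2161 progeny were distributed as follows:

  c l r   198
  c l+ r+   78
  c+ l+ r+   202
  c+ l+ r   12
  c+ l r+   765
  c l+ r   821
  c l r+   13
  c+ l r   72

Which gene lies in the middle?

c

The two rarest classes, c l r+ and c+ l+ r, are the double crossovers. Comparing them with the parentals, only the c allele has switched, so c is the middle locus and the order is r – c – l.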